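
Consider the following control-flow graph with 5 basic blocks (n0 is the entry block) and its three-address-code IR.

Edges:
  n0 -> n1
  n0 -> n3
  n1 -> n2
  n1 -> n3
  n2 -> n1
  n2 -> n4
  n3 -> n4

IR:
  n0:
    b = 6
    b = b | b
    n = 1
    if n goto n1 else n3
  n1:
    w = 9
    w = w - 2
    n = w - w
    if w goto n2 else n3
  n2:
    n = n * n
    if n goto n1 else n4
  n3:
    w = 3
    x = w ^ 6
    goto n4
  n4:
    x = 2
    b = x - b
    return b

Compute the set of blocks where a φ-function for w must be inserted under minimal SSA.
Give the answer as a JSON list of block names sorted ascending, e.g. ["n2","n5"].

Answer: ["n1", "n3", "n4"]

Analysis:
idom tree: n1←n0 n2←n1 n3←n0 n4←n0
Dom∩ at merges:
  n1: preds {n0,n2}: {n0} ∩ {n0,n1,n2} = {n0}; idom=n0
  n3: preds {n0,n1}: {n0} ∩ {n0,n1} = {n0}; idom=n0
  n4: preds {n2,n3}: {n0,n1,n2} ∩ {n0,n3} = {n0}; idom=n0

DF walk-up:
  n1←n0: walk · to n0
  n1←n2: walk n2→n1 to n0
  n3←n0: walk · to n0
  n3←n1: walk n1 to n0
  n4←n2: walk n2→n1 to n0
  n4←n3: walk n3 to n0
  n0: DF=∅
  n1: DF={n1,n3,n4}
  n2: DF={n1,n4}
  n3: DF={n4}
  n4: DF=∅

φ for w: defs {n1,n3}
  DF⁺ = {n1,n3,n4}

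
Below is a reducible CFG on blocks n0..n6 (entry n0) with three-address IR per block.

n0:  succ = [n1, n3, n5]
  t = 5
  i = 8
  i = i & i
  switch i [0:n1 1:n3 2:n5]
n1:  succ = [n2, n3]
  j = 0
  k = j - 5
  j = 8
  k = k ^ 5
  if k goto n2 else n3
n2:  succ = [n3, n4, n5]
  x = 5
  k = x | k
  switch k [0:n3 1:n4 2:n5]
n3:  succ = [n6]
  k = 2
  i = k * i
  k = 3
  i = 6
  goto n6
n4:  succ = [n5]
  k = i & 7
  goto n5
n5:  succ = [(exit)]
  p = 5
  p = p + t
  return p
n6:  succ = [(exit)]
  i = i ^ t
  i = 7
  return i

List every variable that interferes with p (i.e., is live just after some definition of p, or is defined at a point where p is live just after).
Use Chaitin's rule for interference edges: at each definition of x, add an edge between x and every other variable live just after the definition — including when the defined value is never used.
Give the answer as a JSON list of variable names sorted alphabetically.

Block summaries:
  n0 def {i,t} use ∅
  n1 def {j,k} use ∅
  n2 def {k,x} use {k}
  n3 def {i,k} use {i}
  n4 def {k} use {i}
  n5 def {p} use {t}
  n6 def {i} use {i,t}

Backward fixpoint:
  live n0: ∅→{i,t}
  live n1: {i,t}→{i,k,t}
  live n2: {i,k,t}→{i,t}
  live n3: {i,t}→{i,t}
  live n4: {i,t}→{t}
  live n5: {t}→∅
  live n6: {i,t}→∅

Conflict graph:
  i — {j,k,t,x}
  j — {i,k,t}
  k — {i,j,t,x}
  p — {t}
  t — {i,j,k,p,x}
  x — {i,k,t}

N(p) = ["t"]

Answer: ["t"]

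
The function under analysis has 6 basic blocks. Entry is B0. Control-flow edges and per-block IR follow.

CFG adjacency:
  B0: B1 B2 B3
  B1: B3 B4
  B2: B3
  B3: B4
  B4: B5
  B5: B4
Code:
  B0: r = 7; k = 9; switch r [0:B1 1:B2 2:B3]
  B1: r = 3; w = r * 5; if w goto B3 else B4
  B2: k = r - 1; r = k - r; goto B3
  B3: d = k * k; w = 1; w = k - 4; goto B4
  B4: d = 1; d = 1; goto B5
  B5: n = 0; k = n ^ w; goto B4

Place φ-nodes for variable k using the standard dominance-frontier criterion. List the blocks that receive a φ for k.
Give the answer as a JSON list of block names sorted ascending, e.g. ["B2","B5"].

idom tree: B1←B0 B2←B0 B3←B0 B4←B0 B5←B4
Dom at joins:
  B3: preds {B0,B1,B2}: {B0} ∩ {B0,B1} ∩ {B0,B2} = {B0}; idom=B0
  B4: preds {B1,B3,B5}: {B0,B1} ∩ {B0,B3} ∩ {B0,B4,B5} = {B0}; idom=B0

DF derivation:
  join B3 pred B0: · stop@B0
  join B3 pred B1: B1 stop@B0
  join B3 pred B2: B2 stop@B0
  join B4 pred B1: B1 stop@B0
  join B4 pred B3: B3 stop@B0
  join B4 pred B5: B5→B4 stop@B0
  B0 → ∅
  B1 → {B3,B4}
  B2 → {B3}
  B3 → {B4}
  B4 → {B4}
  B5 → {B4}

φ for k: defs {B0,B2,B5}
  DF⁺ = {B3,B4}

Answer: ["B3", "B4"]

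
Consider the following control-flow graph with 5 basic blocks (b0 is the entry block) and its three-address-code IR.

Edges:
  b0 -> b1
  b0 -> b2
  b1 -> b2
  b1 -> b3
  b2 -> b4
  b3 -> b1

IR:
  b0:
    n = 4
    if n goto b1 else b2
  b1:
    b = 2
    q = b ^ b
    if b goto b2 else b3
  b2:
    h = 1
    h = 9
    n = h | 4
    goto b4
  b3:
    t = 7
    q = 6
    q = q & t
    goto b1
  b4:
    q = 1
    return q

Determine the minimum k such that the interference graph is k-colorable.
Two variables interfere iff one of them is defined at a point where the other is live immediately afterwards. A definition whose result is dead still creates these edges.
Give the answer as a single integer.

Answer: 2

Analysis:
Block summaries:
  b0: def={n} ue=∅
  b1: def={b,q} ue=∅
  b2: def={h,n} ue=∅
  b3: def={q,t} ue=∅
  b4: def={q} ue=∅

Liveness:
  b0: in=∅ out=∅
  b1: in=∅ out=∅
  b2: in=∅ out=∅
  b3: in=∅ out=∅
  b4: in=∅ out=∅

Interference:
  b↔{q}
  h↔∅
  n↔∅
  q↔{b,t}
  t↔{q}

Colouring:
  lower bound: {b,q} mutually conflict ⇒ χ ≥ 2
  assign b→c1 h→c0 n→c0 q→c0 t→c1 — no edge inside a register ⇒ χ ≤ 2
  χ = 2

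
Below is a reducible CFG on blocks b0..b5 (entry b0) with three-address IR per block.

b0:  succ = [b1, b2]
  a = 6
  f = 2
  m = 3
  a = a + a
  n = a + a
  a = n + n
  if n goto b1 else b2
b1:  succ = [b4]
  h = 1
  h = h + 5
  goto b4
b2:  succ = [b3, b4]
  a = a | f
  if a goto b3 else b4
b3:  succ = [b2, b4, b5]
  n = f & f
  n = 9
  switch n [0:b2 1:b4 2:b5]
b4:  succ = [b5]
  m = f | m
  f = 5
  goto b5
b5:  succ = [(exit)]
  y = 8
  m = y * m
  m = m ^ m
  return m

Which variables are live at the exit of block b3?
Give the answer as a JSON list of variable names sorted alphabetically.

def/use:
  b0: def={a,f,m,n} ue=∅
  b1: def={h} ue=∅
  b2: def={a} ue={a,f}
  b3: def={n} ue={f}
  b4: def={f,m} ue={f,m}
  b5: def={m,y} ue={m}

Live sets:
  b0 li=∅ lo={a,f,m}
  b1 li={f,m} lo={f,m}
  b2 li={a,f,m} lo={a,f,m}
  b3 li={a,f,m} lo={a,f,m}
  b4 li={f,m} lo={m}
  b5 li={m} lo=∅

live-out(b3) = ["a", "f", "m"]

Answer: ["a", "f", "m"]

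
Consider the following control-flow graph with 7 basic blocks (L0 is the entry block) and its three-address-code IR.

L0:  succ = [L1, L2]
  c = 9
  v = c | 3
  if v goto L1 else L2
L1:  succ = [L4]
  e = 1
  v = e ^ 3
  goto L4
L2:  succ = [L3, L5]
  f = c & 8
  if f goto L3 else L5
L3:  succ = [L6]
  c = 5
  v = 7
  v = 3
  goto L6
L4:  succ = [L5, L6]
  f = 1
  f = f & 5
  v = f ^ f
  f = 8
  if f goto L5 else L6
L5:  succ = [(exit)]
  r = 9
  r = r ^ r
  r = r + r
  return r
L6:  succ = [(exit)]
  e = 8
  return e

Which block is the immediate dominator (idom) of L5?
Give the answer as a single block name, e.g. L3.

idom tree: L1←L0 L2←L0 L3←L2 L4←L1 L5←L0 L6←L0
Dom∩ at merges:
  L5: preds {L2,L4}: {L0,L2} ∩ {L0,L1,L4} = {L0}; idom=L0
  L6: preds {L3,L4}: {L0,L2,L3} ∩ {L0,L1,L4} = {L0}; idom=L0

idom(L5) = L0

Answer: L0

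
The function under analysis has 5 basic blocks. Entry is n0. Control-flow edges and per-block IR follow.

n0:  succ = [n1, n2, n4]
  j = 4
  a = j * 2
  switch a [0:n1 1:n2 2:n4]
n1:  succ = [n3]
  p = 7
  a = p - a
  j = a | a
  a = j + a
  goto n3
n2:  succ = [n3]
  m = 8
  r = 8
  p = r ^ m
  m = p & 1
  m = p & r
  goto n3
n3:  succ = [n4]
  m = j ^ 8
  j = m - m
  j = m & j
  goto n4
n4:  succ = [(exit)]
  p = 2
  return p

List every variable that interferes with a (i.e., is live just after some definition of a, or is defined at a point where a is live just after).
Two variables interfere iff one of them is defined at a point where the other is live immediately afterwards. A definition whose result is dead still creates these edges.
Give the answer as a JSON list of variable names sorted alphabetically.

def/use:
  n0: def={a,j} ue=∅
  n1: def={a,j,p} ue={a}
  n2: def={m,p,r} ue=∅
  n3: def={j,m} ue={j}
  n4: def={p} ue=∅

Liveness:
  live n0: ∅→{a,j}
  live n1: {a}→{j}
  live n2: {j}→{j}
  live n3: {j}→∅
  live n4: ∅→∅

Interfere edges:
  a↔{j,p}
  j↔{a,m,p,r}
  m↔{j,p,r}
  p↔{a,j,m,r}
  r↔{j,m,p}

N(a) = ["j", "p"]

Answer: ["j", "p"]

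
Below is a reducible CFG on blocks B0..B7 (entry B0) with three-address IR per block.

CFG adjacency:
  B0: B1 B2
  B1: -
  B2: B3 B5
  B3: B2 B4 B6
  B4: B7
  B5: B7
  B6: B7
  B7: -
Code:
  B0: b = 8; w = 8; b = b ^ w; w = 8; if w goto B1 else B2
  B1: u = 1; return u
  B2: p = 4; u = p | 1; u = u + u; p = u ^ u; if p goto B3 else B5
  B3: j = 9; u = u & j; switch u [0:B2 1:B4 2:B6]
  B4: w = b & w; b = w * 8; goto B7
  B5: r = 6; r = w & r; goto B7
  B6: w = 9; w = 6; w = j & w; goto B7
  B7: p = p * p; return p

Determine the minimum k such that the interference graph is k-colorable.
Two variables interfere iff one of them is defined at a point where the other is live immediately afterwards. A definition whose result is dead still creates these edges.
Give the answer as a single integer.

Answer: 5

Analysis:
Per-block:
  B0: def={b,w} ue=∅
  B1: def={u} ue=∅
  B2: def={p,u} ue=∅
  B3: def={j,u} ue={u}
  B4: def={b,w} ue={b,w}
  B5: def={r} ue={w}
  B6: def={w} ue={j}
  B7: def={p} ue={p}

Backward fixpoint:
  live B0: ∅→{b,w}
  live B1: ∅→∅
  live B2: {b,w}→{b,p,u,w}
  live B3: {b,p,u,w}→{b,j,p,w}
  live B4: {b,p,w}→{p}
  live B5: {p,w}→{p}
  live B6: {j,p}→{p}
  live B7: {p}→∅

Interference:
  b: {j,p,u,w}
  j: {b,p,u,w}
  p: {b,j,r,u,w}
  r: {p,w}
  u: {b,j,p,w}
  w: {b,j,p,r,u}

Chromatic number:
  clique {b,j,p,u,w} ⇒ need ≥ 5
  assign b→c2 j→c3 p→c0 r→c2 u→c4 w→c1 — no edge inside a register ⇒ χ ≤ 5
  χ = 5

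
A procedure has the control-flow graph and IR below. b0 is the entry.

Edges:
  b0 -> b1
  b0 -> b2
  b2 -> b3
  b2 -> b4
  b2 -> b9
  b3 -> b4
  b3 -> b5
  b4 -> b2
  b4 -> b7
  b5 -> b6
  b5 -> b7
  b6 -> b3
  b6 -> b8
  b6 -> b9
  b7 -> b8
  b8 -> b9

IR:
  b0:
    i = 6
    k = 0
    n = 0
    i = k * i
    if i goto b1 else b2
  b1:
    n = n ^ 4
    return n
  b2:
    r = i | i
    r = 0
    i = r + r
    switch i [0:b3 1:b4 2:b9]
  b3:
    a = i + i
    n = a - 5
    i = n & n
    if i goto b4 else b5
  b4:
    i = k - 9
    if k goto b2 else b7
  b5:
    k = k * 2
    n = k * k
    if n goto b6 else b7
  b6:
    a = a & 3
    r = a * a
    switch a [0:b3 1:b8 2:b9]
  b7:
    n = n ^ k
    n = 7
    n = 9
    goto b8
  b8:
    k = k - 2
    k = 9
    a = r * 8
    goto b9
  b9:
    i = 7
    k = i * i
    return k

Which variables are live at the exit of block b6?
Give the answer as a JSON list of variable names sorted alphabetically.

Block summaries:
  b0: {i,k,n} / ∅
  b1: {n} / {n}
  b2: {i,r} / {i}
  b3: {a,i,n} / {i}
  b4: {i} / {k}
  b5: {k,n} / {k}
  b6: {a,r} / {a}
  b7: {n} / {k,n}
  b8: {a,k} / {k,r}
  b9: {i,k} / ∅

Backward fixpoint:
  b0: in=∅ out={i,k,n}
  b1: in={n} out=∅
  b2: in={i,k,n} out={i,k,n,r}
  b3: in={i,k,r} out={a,i,k,n,r}
  b4: in={k,n,r} out={i,k,n,r}
  b5: in={a,i,k,r} out={a,i,k,n,r}
  b6: in={a,i,k} out={i,k,r}
  b7: in={k,n,r} out={k,r}
  b8: in={k,r} out=∅
  b9: in=∅ out=∅

live-out(b6) = ["i", "k", "r"]

Answer: ["i", "k", "r"]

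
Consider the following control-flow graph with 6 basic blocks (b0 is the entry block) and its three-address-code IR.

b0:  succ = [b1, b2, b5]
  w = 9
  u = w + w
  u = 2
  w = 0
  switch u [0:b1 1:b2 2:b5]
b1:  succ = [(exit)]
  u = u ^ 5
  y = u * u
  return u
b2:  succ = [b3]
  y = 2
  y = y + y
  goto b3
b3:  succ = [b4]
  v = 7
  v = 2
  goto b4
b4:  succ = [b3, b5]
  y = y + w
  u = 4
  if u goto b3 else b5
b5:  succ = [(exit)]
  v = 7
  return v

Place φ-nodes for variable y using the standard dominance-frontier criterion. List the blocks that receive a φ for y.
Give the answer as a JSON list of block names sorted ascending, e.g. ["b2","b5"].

Answer: ["b3", "b5"]

Analysis:
idom tree: b1←b0 b2←b0 b3←b2 b4←b3 b5←b0
Dom∩ at merges:
  b3: preds {b2,b4}: {b0,b2} ∩ {b0,b2,b3,b4} = {b0,b2}; idom=b2
  b5: preds {b0,b4}: {b0} ∩ {b0,b2,b3,b4} = {b0}; idom=b0

Frontier:
  b3←b2: walk · to b2
  b3←b4: walk b4→b3 to b2
  b5←b0: walk · to b0
  b5←b4: walk b4→b3→b2 to b0
  DF(b0)=∅
  DF(b1)=∅
  DF(b2)={b5}
  DF(b3)={b3,b5}
  DF(b4)={b3,b5}
  DF(b5)=∅

φ for y: defs {b1,b2,b4}
  DF⁺ = {b3,b5}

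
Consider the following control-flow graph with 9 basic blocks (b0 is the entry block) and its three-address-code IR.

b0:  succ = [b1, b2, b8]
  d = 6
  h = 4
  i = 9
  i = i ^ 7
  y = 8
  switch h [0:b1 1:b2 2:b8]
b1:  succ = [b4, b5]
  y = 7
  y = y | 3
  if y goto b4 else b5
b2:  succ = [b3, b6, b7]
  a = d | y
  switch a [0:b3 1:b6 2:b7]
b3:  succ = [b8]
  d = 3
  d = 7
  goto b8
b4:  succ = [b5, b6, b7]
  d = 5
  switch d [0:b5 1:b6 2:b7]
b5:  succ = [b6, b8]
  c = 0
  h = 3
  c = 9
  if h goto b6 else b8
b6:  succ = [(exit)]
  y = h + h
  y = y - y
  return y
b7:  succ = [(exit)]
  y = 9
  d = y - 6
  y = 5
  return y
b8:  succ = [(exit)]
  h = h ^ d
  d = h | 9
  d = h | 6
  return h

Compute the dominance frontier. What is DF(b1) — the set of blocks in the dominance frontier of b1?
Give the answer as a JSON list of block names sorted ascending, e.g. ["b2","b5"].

Answer: ["b6", "b7", "b8"]

Analysis:
idom tree: b1←b0 b2←b0 b3←b2 b4←b1 b5←b1 b6←b0 b7←b0 b8←b0
Dom at joins:
  b5: preds {b1,b4}: {b0,b1} ∩ {b0,b1,b4} = {b0,b1}; idom=b1
  b6: preds {b2,b4,b5}: {b0,b2} ∩ {b0,b1,b4} ∩ {b0,b1,b5} = {b0}; idom=b0
  b7: preds {b2,b4}: {b0,b2} ∩ {b0,b1,b4} = {b0}; idom=b0
  b8: preds {b0,b3,b5}: {b0} ∩ {b0,b2,b3} ∩ {b0,b1,b5} = {b0}; idom=b0

Frontier:
  join b5 pred b1: · stop@b1
  join b5 pred b4: b4 stop@b1
  join b6 pred b2: b2 stop@b0
  join b6 pred b4: b4→b1 stop@b0
  join b6 pred b5: b5→b1 stop@b0
  join b7 pred b2: b2 stop@b0
  join b7 pred b4: b4→b1 stop@b0
  join b8 pred b0: · stop@b0
  join b8 pred b3: b3→b2 stop@b0
  join b8 pred b5: b5→b1 stop@b0
  DF(b0)=∅
  DF(b1)={b6,b7,b8}
  DF(b2)={b6,b7,b8}
  DF(b3)={b8}
  DF(b4)={b5,b6,b7}
  DF(b5)={b6,b8}
  DF(b6)=∅
  DF(b7)=∅
  DF(b8)=∅

DF(b1) = ["b6", "b7", "b8"]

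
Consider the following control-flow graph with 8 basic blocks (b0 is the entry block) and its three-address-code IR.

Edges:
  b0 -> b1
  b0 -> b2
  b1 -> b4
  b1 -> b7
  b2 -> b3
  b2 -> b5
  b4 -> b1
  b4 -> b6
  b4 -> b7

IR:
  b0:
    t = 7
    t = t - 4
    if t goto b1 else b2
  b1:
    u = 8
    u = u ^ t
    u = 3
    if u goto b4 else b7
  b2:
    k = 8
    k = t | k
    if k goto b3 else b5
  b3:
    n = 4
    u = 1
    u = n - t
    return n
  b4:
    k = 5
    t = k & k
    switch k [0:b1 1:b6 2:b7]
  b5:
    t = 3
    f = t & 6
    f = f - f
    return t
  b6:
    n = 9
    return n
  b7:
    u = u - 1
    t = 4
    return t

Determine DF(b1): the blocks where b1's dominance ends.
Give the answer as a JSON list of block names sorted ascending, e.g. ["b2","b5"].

Answer: ["b1"]

Working:
idom tree: b1←b0 b2←b0 b3←b2 b4←b1 b5←b2 b6←b4 b7←b1
Join-block Dom:
  b1: preds {b0,b4}: {b0} ∩ {b0,b1,b4} = {b0}; idom=b0
  b7: preds {b1,b4}: {b0,b1} ∩ {b0,b1,b4} = {b0,b1}; idom=b1

Frontier:
  join b1 pred b0: · stop@b0
  join b1 pred b4: b4→b1 stop@b0
  join b7 pred b1: · stop@b1
  join b7 pred b4: b4 stop@b1
  DF(b0)=∅
  DF(b1)={b1}
  DF(b2)=∅
  DF(b3)=∅
  DF(b4)={b1,b7}
  DF(b5)=∅
  DF(b6)=∅
  DF(b7)=∅

DF(b1) = ["b1"]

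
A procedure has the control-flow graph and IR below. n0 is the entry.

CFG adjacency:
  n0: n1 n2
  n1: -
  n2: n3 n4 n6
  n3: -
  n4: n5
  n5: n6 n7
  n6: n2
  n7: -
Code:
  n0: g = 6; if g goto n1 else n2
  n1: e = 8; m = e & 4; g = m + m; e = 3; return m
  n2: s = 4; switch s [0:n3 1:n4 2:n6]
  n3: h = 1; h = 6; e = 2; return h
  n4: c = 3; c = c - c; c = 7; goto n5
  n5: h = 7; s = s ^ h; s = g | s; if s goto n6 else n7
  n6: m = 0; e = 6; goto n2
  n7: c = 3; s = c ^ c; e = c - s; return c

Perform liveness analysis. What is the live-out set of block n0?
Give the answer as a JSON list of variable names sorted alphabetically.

def/use:
  n0: def={g} ue=∅
  n1: def={e,g,m} ue=∅
  n2: def={s} ue=∅
  n3: def={e,h} ue=∅
  n4: def={c} ue=∅
  n5: def={h,s} ue={g,s}
  n6: def={e,m} ue=∅
  n7: def={c,e,s} ue=∅

Live sets:
  live n0: ∅→{g}
  live n1: ∅→∅
  live n2: {g}→{g,s}
  live n3: ∅→∅
  live n4: {g,s}→{g,s}
  live n5: {g,s}→{g}
  live n6: {g}→{g}
  live n7: ∅→∅

live-out(n0) = ["g"]

Answer: ["g"]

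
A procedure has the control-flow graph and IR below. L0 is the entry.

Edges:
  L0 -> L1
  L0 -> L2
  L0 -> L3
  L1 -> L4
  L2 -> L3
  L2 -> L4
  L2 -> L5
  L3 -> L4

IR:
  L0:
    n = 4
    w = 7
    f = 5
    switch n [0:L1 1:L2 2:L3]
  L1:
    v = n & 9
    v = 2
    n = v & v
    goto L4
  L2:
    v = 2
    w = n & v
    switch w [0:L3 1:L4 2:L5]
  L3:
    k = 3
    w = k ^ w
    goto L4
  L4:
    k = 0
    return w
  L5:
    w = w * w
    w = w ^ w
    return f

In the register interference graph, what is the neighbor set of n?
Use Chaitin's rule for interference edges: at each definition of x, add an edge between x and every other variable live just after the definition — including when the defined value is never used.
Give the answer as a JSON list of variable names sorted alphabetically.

Per-block:
  L0 def {f,n,w} use ∅
  L1 def {n,v} use {n}
  L2 def {v,w} use {n}
  L3 def {k,w} use {w}
  L4 def {k} use {w}
  L5 def {w} use {f,w}

Liveness:
  L0 li=∅ lo={f,n,w}
  L1 li={n,w} lo={w}
  L2 li={f,n} lo={f,w}
  L3 li={w} lo={w}
  L4 li={w} lo=∅
  L5 li={f,w} lo=∅

Interfere edges:
  f↔{n,v,w}
  k↔{w}
  n↔{f,v,w}
  v↔{f,n,w}
  w↔{f,k,n,v}

N(n) = ["f", "v", "w"]

Answer: ["f", "v", "w"]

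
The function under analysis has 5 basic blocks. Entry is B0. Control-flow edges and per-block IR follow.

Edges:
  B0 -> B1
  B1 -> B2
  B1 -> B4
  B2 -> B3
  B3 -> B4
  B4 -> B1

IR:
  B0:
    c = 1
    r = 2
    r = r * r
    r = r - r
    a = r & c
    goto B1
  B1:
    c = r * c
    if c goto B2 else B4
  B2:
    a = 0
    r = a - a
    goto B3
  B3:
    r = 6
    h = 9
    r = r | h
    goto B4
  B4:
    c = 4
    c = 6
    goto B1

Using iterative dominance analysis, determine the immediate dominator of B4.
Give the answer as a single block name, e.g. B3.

Answer: B1

Working:
idom tree: B1←B0 B2←B1 B3←B2 B4←B1
Dom at joins:
  B1: preds {B0,B4}: {B0} ∩ {B0,B1,B4} = {B0}; idom=B0
  B4: preds {B1,B3}: {B0,B1} ∩ {B0,B1,B2,B3} = {B0,B1}; idom=B1

idom(B4) = B1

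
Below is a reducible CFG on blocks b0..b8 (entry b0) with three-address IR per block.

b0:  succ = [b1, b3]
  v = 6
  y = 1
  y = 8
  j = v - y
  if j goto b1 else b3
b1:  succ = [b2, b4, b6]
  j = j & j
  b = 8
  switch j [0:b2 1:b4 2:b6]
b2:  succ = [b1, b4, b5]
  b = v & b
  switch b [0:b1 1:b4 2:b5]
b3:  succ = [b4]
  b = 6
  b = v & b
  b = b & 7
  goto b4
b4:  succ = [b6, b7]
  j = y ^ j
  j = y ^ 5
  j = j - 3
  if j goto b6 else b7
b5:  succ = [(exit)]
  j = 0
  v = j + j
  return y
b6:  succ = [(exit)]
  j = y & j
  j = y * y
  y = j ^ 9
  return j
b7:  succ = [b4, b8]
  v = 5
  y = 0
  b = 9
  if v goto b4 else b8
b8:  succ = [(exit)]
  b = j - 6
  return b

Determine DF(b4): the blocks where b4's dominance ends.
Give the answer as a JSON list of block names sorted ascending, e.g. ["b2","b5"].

Answer: ["b4", "b6"]

Working:
idom tree: b1←b0 b2←b1 b3←b0 b4←b0 b5←b2 b6←b0 b7←b4 b8←b7
Dom at joins:
  b1: preds {b0,b2}: {b0} ∩ {b0,b1,b2} = {b0}; idom=b0
  b4: preds {b1,b2,b3,b7}: {b0,b1} ∩ {b0,b1,b2} ∩ {b0,b3} ∩ {b0,b4,b7} = {b0}; idom=b0
  b6: preds {b1,b4}: {b0,b1} ∩ {b0,b4} = {b0}; idom=b0

Frontier:
  b1←b0: walk · to b0
  b1←b2: walk b2→b1 to b0
  b4←b1: walk b1 to b0
  b4←b2: walk b2→b1 to b0
  b4←b3: walk b3 to b0
  b4←b7: walk b7→b4 to b0
  b6←b1: walk b1 to b0
  b6←b4: walk b4 to b0
  b0: DF=∅
  b1: DF={b1,b4,b6}
  b2: DF={b1,b4}
  b3: DF={b4}
  b4: DF={b4,b6}
  b5: DF=∅
  b6: DF=∅
  b7: DF={b4}
  b8: DF=∅

DF(b4) = ["b4", "b6"]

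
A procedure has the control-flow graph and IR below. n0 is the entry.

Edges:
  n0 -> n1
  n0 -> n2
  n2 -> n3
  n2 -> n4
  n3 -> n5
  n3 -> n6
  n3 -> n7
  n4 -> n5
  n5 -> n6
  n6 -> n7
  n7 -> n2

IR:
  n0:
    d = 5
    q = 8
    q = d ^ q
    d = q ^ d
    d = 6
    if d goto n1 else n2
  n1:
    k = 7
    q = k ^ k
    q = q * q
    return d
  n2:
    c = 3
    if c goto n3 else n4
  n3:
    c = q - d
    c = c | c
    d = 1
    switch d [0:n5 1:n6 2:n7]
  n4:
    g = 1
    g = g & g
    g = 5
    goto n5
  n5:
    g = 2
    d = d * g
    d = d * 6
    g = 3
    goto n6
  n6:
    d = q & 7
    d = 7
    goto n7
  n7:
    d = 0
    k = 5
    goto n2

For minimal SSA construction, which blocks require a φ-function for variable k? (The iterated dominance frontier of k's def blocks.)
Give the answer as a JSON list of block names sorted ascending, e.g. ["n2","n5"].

idom tree: n1←n0 n2←n0 n3←n2 n4←n2 n5←n2 n6←n2 n7←n2
Dom at joins:
  n2: preds {n0,n7}: {n0} ∩ {n0,n2,n7} = {n0}; idom=n0
  n5: preds {n3,n4}: {n0,n2,n3} ∩ {n0,n2,n4} = {n0,n2}; idom=n2
  n6: preds {n3,n5}: {n0,n2,n3} ∩ {n0,n2,n5} = {n0,n2}; idom=n2
  n7: preds {n3,n6}: {n0,n2,n3} ∩ {n0,n2,n6} = {n0,n2}; idom=n2

Frontier:
  join n2 pred n0: · stop@n0
  join n2 pred n7: n7→n2 stop@n0
  join n5 pred n3: n3 stop@n2
  join n5 pred n4: n4 stop@n2
  join n6 pred n3: n3 stop@n2
  join n6 pred n5: n5 stop@n2
  join n7 pred n3: n3 stop@n2
  join n7 pred n6: n6 stop@n2
  n0 → ∅
  n1 → ∅
  n2 → {n2}
  n3 → {n5,n6,n7}
  n4 → {n5}
  n5 → {n6}
  n6 → {n7}
  n7 → {n2}

φ for k: defs {n1,n7}
  DF⁺ = {n2}

Answer: ["n2"]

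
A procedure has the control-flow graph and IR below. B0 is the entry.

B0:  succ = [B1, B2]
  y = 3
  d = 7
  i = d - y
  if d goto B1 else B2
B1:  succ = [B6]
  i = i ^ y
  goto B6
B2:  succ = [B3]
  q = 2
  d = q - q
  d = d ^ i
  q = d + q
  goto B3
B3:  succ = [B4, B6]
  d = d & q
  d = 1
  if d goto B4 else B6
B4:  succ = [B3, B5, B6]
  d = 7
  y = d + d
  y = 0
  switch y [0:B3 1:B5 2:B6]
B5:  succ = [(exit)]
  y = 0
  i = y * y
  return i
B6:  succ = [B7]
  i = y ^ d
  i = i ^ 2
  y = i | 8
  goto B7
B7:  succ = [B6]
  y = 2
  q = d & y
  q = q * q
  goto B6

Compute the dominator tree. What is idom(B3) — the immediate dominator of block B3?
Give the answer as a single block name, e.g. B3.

idom tree: B1←B0 B2←B0 B3←B2 B4←B3 B5←B4 B6←B0 B7←B6
Dom∩ at merges:
  B3: preds {B2,B4}: {B0,B2} ∩ {B0,B2,B3,B4} = {B0,B2}; idom=B2
  B6: preds {B1,B3,B4,B7}: {B0,B1} ∩ {B0,B2,B3} ∩ {B0,B2,B3,B4} ∩ {B0,B6,B7} = {B0}; idom=B0

idom(B3) = B2

Answer: B2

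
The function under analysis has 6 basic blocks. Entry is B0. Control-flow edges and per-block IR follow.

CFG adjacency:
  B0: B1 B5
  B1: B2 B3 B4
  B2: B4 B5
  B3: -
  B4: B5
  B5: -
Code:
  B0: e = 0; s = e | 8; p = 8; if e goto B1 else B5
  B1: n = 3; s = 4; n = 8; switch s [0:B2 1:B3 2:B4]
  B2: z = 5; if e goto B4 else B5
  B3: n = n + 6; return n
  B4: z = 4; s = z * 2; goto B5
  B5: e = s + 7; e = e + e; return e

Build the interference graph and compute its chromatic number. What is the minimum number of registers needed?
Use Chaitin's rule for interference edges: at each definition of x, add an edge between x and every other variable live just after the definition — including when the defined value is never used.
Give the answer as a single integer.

Block summaries:
  B0: def={e,p,s} ue=∅
  B1: def={n,s} ue=∅
  B2: def={z} ue={e}
  B3: def={n} ue={n}
  B4: def={s,z} ue=∅
  B5: def={e} ue={s}

Live sets:
  B0: in=∅ out={e,s}
  B1: in={e} out={e,n,s}
  B2: in={e,s} out={s}
  B3: in={n} out=∅
  B4: in=∅ out={s}
  B5: in={s} out=∅

Interfere edges:
  e↔{n,p,s,z}
  n↔{e,s}
  p↔{e,s}
  s↔{e,n,p,z}
  z↔{e,s}

Colouring:
  clique {e,n,s} ⇒ need ≥ 3
  3-colouring: R0={e}  R1={s}  R2={n,p,z}
  χ = 3

Answer: 3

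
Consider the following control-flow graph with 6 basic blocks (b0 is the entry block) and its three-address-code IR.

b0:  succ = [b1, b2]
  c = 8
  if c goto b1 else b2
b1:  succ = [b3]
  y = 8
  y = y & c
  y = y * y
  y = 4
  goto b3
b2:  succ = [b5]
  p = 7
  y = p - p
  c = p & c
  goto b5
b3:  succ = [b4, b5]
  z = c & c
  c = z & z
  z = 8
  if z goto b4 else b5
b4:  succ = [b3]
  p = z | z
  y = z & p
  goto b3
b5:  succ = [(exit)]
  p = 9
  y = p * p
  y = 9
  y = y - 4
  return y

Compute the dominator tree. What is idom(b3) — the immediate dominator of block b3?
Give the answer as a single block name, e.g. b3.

Answer: b1

Working:
idom tree: b1←b0 b2←b0 b3←b1 b4←b3 b5←b0
Join-block Dom:
  b3: preds {b1,b4}: {b0,b1} ∩ {b0,b1,b3,b4} = {b0,b1}; idom=b1
  b5: preds {b2,b3}: {b0,b2} ∩ {b0,b1,b3} = {b0}; idom=b0

idom(b3) = b1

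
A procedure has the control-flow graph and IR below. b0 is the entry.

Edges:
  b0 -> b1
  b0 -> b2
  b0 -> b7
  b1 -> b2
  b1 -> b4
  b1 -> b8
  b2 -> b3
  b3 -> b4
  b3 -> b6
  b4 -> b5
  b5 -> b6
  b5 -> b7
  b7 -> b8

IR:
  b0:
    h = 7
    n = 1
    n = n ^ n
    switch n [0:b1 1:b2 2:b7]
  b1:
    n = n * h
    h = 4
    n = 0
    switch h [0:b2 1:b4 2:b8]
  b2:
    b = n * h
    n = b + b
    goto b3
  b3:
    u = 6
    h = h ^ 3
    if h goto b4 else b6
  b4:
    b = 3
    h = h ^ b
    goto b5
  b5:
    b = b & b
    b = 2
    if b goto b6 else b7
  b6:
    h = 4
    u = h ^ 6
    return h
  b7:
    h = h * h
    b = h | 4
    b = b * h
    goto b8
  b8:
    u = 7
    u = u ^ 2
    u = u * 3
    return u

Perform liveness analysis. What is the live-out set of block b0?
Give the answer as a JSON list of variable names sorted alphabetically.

Per-block:
  b0: {h,n} / ∅
  b1: {h,n} / {h,n}
  b2: {b,n} / {h,n}
  b3: {h,u} / {h}
  b4: {b,h} / {h}
  b5: {b} / {b}
  b6: {h,u} / ∅
  b7: {b,h} / {h}
  b8: {u} / ∅

Backward fixpoint:
  b0: in=∅ out={h,n}
  b1: in={h,n} out={h,n}
  b2: in={h,n} out={h}
  b3: in={h} out={h}
  b4: in={h} out={b,h}
  b5: in={b,h} out={h}
  b6: in=∅ out=∅
  b7: in={h} out=∅
  b8: in=∅ out=∅

live-out(b0) = ["h", "n"]

Answer: ["h", "n"]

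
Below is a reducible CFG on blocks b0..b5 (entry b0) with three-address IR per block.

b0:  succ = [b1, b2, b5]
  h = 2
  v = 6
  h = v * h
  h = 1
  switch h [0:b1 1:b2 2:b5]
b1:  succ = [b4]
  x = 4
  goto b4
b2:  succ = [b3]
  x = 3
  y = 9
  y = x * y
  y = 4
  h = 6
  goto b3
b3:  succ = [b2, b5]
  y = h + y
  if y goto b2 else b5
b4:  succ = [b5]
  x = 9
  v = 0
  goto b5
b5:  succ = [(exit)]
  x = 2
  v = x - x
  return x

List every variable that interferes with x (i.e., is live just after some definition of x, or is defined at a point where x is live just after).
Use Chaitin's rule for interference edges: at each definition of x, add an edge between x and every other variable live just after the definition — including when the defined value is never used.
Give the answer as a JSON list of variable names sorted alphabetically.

Answer: ["v", "y"]

Derivation:
def/use:
  b0: def={h,v} ue=∅
  b1: def={x} ue=∅
  b2: def={h,x,y} ue=∅
  b3: def={y} ue={h,y}
  b4: def={v,x} ue=∅
  b5: def={v,x} ue=∅

Backward fixpoint:
  live b0: ∅→∅
  live b1: ∅→∅
  live b2: ∅→{h,y}
  live b3: {h,y}→∅
  live b4: ∅→∅
  live b5: ∅→∅

Conflict graph:
  h: {v,y}
  v: {h,x}
  x: {v,y}
  y: {h,x}

N(x) = ["v", "y"]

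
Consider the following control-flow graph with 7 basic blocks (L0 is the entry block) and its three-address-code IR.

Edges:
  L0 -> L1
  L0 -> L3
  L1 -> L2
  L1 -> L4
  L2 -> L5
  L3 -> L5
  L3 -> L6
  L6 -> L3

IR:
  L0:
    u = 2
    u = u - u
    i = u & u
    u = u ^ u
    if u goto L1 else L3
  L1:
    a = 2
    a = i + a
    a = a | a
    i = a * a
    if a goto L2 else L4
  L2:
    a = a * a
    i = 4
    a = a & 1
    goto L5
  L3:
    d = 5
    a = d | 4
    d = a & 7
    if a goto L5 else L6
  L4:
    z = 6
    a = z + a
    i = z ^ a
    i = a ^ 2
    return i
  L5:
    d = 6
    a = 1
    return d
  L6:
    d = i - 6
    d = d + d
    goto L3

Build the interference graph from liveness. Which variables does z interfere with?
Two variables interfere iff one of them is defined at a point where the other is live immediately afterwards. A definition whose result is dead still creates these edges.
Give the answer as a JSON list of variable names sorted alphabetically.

Answer: ["a"]

Working:
Per-block:
  L0: def={i,u} ue=∅
  L1: def={a,i} ue={i}
  L2: def={a,i} ue={a}
  L3: def={a,d} ue=∅
  L4: def={a,i,z} ue={a}
  L5: def={a,d} ue=∅
  L6: def={d} ue={i}

Live sets:
  L0 li=∅ lo={i}
  L1 li={i} lo={a}
  L2 li={a} lo=∅
  L3 li={i} lo={i}
  L4 li={a} lo=∅
  L5 li=∅ lo=∅
  L6 li={i} lo={i}

Interference:
  a↔{d,i,z}
  d↔{a,i}
  i↔{a,d,u}
  u↔{i}
  z↔{a}

N(z) = ["a"]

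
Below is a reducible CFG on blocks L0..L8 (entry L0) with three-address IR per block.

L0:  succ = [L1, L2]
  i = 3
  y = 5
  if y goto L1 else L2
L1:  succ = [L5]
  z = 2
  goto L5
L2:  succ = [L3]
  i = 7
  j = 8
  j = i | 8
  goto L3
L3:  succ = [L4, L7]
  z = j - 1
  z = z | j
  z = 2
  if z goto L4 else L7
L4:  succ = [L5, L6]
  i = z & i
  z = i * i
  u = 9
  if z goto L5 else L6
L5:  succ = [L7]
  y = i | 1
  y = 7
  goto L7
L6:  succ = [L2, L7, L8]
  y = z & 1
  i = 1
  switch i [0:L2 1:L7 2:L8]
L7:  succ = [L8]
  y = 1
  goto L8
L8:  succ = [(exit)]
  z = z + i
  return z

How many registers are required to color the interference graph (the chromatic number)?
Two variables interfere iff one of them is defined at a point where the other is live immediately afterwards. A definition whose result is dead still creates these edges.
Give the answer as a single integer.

Per-block:
  L0 def {i,y} use ∅
  L1 def {z} use ∅
  L2 def {i,j} use ∅
  L3 def {z} use {j}
  L4 def {i,u,z} use {i,z}
  L5 def {y} use {i}
  L6 def {i,y} use {z}
  L7 def {y} use ∅
  L8 def {z} use {i,z}

Backward fixpoint:
  L0: in=∅ out={i}
  L1: in={i} out={i,z}
  L2: in=∅ out={i,j}
  L3: in={i,j} out={i,z}
  L4: in={i,z} out={i,z}
  L5: in={i,z} out={i,z}
  L6: in={z} out={i,z}
  L7: in={i,z} out={i,z}
  L8: in={i,z} out=∅

Conflict graph:
  i — {j,u,y,z}
  j — {i,z}
  u — {i,z}
  y — {i,z}
  z — {i,j,u,y}

Registers:
  lower bound: {i,j,z} mutually conflict ⇒ χ ≥ 3
  assign i→R0 j→R2 u→R2 y→R2 z→R1 — no edge inside a register ⇒ χ ≤ 3
  χ = 3

Answer: 3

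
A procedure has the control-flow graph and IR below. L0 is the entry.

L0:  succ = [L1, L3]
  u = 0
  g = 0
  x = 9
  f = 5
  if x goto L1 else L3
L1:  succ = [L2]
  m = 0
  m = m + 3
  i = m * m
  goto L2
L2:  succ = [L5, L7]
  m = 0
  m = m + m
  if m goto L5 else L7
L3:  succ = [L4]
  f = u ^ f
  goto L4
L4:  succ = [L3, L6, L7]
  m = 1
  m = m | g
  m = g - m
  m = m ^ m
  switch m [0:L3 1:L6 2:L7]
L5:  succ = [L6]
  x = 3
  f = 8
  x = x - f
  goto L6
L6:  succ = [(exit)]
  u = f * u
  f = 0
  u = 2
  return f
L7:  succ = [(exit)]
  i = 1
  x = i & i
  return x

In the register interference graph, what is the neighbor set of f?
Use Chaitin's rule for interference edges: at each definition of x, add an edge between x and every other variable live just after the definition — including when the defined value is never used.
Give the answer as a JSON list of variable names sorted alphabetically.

Per-block:
  L0: {f,g,u,x} / ∅
  L1: {i,m} / ∅
  L2: {m} / ∅
  L3: {f} / {f,u}
  L4: {m} / {g}
  L5: {f,x} / ∅
  L6: {f,u} / {f,u}
  L7: {i,x} / ∅

Live sets:
  L0 li=∅ lo={f,g,u}
  L1 li={u} lo={u}
  L2 li={u} lo={u}
  L3 li={f,g,u} lo={f,g,u}
  L4 li={f,g,u} lo={f,g,u}
  L5 li={u} lo={f,u}
  L6 li={f,u} lo=∅
  L7 li=∅ lo=∅

Interfere edges:
  f: {g,m,u,x}
  g: {f,m,u,x}
  i: {u}
  m: {f,g,u}
  u: {f,g,i,m,x}
  x: {f,g,u}

N(f) = ["g", "m", "u", "x"]

Answer: ["g", "m", "u", "x"]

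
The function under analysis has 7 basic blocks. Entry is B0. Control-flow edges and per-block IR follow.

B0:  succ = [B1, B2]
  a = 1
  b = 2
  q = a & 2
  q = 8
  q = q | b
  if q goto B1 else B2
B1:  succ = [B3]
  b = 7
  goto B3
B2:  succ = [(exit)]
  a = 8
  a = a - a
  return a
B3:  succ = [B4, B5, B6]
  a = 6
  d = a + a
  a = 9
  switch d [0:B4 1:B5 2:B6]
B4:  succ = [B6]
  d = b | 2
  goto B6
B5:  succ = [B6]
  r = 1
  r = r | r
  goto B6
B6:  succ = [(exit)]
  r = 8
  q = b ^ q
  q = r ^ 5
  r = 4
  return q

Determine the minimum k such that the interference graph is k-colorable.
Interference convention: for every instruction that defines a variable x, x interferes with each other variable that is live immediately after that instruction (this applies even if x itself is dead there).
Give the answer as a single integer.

def/use:
  B0: {a,b,q} / ∅
  B1: {b} / ∅
  B2: {a} / ∅
  B3: {a,d} / ∅
  B4: {d} / {b}
  B5: {r} / ∅
  B6: {q,r} / {b,q}

Liveness:
  live B0: ∅→{q}
  live B1: {q}→{b,q}
  live B2: ∅→∅
  live B3: {b,q}→{b,q}
  live B4: {b,q}→{b,q}
  live B5: {b,q}→{b,q}
  live B6: {b,q}→∅

Interfere edges:
  a: {b,d,q}
  b: {a,d,q,r}
  d: {a,b,q}
  q: {a,b,d,r}
  r: {b,q}

Colouring:
  lower bound: {a,b,d,q} mutually conflict ⇒ χ ≥ 4
  assign a→r2 b→r0 d→r3 q→r1 r→r2 — no edge inside a register ⇒ χ ≤ 4
  χ = 4

Answer: 4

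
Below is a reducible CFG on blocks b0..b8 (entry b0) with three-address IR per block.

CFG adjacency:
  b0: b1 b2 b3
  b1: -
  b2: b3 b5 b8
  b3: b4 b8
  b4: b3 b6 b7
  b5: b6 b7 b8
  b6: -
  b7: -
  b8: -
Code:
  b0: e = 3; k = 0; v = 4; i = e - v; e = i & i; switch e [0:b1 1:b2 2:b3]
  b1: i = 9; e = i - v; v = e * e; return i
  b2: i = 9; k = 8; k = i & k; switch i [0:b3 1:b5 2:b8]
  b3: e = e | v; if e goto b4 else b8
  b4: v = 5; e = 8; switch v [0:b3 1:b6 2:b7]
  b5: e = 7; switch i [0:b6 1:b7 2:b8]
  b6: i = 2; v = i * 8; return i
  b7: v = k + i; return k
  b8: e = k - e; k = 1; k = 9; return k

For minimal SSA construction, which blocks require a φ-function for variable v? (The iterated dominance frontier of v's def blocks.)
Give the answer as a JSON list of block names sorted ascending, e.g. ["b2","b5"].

idom tree: b1←b0 b2←b0 b3←b0 b4←b3 b5←b2 b6←b0 b7←b0 b8←b0
Join-block Dom:
  b3: preds {b0,b2,b4}: {b0} ∩ {b0,b2} ∩ {b0,b3,b4} = {b0}; idom=b0
  b6: preds {b4,b5}: {b0,b3,b4} ∩ {b0,b2,b5} = {b0}; idom=b0
  b7: preds {b4,b5}: {b0,b3,b4} ∩ {b0,b2,b5} = {b0}; idom=b0
  b8: preds {b2,b3,b5}: {b0,b2} ∩ {b0,b3} ∩ {b0,b2,b5} = {b0}; idom=b0

Frontier:
  b3←b0: walk · to b0
  b3←b2: walk b2 to b0
  b3←b4: walk b4→b3 to b0
  b6←b4: walk b4→b3 to b0
  b6←b5: walk b5→b2 to b0
  b7←b4: walk b4→b3 to b0
  b7←b5: walk b5→b2 to b0
  b8←b2: walk b2 to b0
  b8←b3: walk b3 to b0
  b8←b5: walk b5→b2 to b0
  b0 → ∅
  b1 → ∅
  b2 → {b3,b6,b7,b8}
  b3 → {b3,b6,b7,b8}
  b4 → {b3,b6,b7}
  b5 → {b6,b7,b8}
  b6 → ∅
  b7 → ∅
  b8 → ∅

φ for v: defs {b0,b1,b4,b6,b7}
  DF⁺ = {b3,b6,b7,b8}

Answer: ["b3", "b6", "b7", "b8"]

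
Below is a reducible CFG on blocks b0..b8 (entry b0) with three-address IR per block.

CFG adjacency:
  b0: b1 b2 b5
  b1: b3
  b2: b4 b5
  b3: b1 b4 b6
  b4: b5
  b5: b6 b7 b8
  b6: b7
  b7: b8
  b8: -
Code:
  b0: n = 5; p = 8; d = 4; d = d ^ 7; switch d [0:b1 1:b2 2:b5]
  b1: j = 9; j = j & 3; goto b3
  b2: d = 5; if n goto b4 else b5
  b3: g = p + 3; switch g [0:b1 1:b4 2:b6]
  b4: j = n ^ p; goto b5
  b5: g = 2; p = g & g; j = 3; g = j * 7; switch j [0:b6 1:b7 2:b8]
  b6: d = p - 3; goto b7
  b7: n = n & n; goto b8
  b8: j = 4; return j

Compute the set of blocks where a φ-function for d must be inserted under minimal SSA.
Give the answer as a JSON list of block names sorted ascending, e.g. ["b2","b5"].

idom tree: b1←b0 b2←b0 b3←b1 b4←b0 b5←b0 b6←b0 b7←b0 b8←b0
Dom∩ at merges:
  b1: preds {b0,b3}: {b0} ∩ {b0,b1,b3} = {b0}; idom=b0
  b4: preds {b2,b3}: {b0,b2} ∩ {b0,b1,b3} = {b0}; idom=b0
  b5: preds {b0,b2,b4}: {b0} ∩ {b0,b2} ∩ {b0,b4} = {b0}; idom=b0
  b6: preds {b3,b5}: {b0,b1,b3} ∩ {b0,b5} = {b0}; idom=b0
  b7: preds {b5,b6}: {b0,b5} ∩ {b0,b6} = {b0}; idom=b0
  b8: preds {b5,b7}: {b0,b5} ∩ {b0,b7} = {b0}; idom=b0

DF derivation:
  b1←b0: walk · to b0
  b1←b3: walk b3→b1 to b0
  b4←b2: walk b2 to b0
  b4←b3: walk b3→b1 to b0
  b5←b0: walk · to b0
  b5←b2: walk b2 to b0
  b5←b4: walk b4 to b0
  b6←b3: walk b3→b1 to b0
  b6←b5: walk b5 to b0
  b7←b5: walk b5 to b0
  b7←b6: walk b6 to b0
  b8←b5: walk b5 to b0
  b8←b7: walk b7 to b0
  b0: DF=∅
  b1: DF={b1,b4,b6}
  b2: DF={b4,b5}
  b3: DF={b1,b4,b6}
  b4: DF={b5}
  b5: DF={b6,b7,b8}
  b6: DF={b7}
  b7: DF={b8}
  b8: DF=∅

φ for d: defs {b0,b2,b6}
  DF⁺ = {b4,b5,b6,b7,b8}

Answer: ["b4", "b5", "b6", "b7", "b8"]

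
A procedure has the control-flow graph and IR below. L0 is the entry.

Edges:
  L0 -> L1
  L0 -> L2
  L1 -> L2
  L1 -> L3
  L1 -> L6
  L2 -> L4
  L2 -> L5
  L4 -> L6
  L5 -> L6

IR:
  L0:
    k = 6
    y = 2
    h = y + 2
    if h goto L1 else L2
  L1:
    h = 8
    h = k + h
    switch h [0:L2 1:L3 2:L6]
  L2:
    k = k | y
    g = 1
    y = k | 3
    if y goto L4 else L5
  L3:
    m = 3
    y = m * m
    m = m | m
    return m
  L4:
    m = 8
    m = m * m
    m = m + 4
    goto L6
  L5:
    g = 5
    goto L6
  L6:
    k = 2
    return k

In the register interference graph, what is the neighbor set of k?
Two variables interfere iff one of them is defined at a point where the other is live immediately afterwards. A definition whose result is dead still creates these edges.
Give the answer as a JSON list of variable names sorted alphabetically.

Answer: ["g", "h", "y"]

Derivation:
Per-block:
  L0: def={h,k,y} ue=∅
  L1: def={h} ue={k}
  L2: def={g,k,y} ue={k,y}
  L3: def={m,y} ue=∅
  L4: def={m} ue=∅
  L5: def={g} ue=∅
  L6: def={k} ue=∅

Backward fixpoint:
  L0 li=∅ lo={k,y}
  L1 li={k,y} lo={k,y}
  L2 li={k,y} lo=∅
  L3 li=∅ lo=∅
  L4 li=∅ lo=∅
  L5 li=∅ lo=∅
  L6 li=∅ lo=∅

Interfere edges:
  g↔{k}
  h↔{k,y}
  k↔{g,h,y}
  m↔{y}
  y↔{h,k,m}

N(k) = ["g", "h", "y"]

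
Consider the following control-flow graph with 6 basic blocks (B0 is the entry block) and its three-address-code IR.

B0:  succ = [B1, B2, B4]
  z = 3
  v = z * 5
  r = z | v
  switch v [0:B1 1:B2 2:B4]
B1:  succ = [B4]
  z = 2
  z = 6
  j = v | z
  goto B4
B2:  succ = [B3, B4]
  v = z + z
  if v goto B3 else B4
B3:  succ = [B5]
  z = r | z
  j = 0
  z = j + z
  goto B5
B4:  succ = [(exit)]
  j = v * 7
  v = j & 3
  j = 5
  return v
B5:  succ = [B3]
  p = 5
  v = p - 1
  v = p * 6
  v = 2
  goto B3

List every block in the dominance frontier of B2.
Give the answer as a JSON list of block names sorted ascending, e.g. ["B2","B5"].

Answer: ["B4"]

Working:
idom tree: B1←B0 B2←B0 B3←B2 B4←B0 B5←B3
Join-block Dom:
  B3: preds {B2,B5}: {B0,B2} ∩ {B0,B2,B3,B5} = {B0,B2}; idom=B2
  B4: preds {B0,B1,B2}: {B0} ∩ {B0,B1} ∩ {B0,B2} = {B0}; idom=B0

DF derivation:
  B3←B2: walk · to B2
  B3←B5: walk B5→B3 to B2
  B4←B0: walk · to B0
  B4←B1: walk B1 to B0
  B4←B2: walk B2 to B0
  B0 → ∅
  B1 → {B4}
  B2 → {B4}
  B3 → {B3}
  B4 → ∅
  B5 → {B3}

DF(B2) = ["B4"]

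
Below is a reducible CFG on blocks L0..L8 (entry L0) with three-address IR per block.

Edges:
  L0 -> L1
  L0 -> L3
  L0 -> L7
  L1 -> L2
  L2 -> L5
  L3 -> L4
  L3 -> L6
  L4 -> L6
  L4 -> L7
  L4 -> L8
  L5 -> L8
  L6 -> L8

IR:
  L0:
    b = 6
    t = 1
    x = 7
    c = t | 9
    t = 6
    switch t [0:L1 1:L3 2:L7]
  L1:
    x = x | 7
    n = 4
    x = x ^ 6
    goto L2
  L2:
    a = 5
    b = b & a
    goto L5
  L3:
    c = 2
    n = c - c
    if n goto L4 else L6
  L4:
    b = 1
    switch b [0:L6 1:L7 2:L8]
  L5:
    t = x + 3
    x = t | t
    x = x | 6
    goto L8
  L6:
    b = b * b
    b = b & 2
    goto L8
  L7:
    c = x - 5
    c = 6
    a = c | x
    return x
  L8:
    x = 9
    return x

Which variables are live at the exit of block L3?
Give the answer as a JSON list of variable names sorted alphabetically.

Answer: ["b", "x"]

Derivation:
def/use:
  L0: def={b,c,t,x} ue=∅
  L1: def={n,x} ue={x}
  L2: def={a,b} ue={b}
  L3: def={c,n} ue=∅
  L4: def={b} ue=∅
  L5: def={t,x} ue={x}
  L6: def={b} ue={b}
  L7: def={a,c} ue={x}
  L8: def={x} ue=∅

Liveness:
  L0 li=∅ lo={b,x}
  L1 li={b,x} lo={b,x}
  L2 li={b,x} lo={x}
  L3 li={b,x} lo={b,x}
  L4 li={x} lo={b,x}
  L5 li={x} lo=∅
  L6 li={b} lo=∅
  L7 li={x} lo=∅
  L8 li=∅ lo=∅

live-out(L3) = ["b", "x"]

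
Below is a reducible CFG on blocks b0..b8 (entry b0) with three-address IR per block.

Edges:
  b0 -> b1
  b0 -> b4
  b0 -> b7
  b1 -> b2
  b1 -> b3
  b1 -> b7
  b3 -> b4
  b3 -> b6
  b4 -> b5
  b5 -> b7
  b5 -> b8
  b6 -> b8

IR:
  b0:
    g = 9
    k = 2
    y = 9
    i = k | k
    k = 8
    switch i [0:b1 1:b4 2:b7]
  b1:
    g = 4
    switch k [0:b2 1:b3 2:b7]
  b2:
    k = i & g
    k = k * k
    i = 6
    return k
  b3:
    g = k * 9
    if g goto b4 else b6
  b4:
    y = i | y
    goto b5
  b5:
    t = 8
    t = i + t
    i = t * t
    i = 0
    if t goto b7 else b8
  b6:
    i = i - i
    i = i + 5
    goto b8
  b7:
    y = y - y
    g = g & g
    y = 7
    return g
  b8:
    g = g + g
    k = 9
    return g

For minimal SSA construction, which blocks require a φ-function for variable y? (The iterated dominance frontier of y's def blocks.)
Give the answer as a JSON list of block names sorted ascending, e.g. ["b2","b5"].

idom tree: b1←b0 b2←b1 b3←b1 b4←b0 b5←b4 b6←b3 b7←b0 b8←b0
Dom at joins:
  b4: preds {b0,b3}: {b0} ∩ {b0,b1,b3} = {b0}; idom=b0
  b7: preds {b0,b1,b5}: {b0} ∩ {b0,b1} ∩ {b0,b4,b5} = {b0}; idom=b0
  b8: preds {b5,b6}: {b0,b4,b5} ∩ {b0,b1,b3,b6} = {b0}; idom=b0

Frontier:
  b4←b0: walk · to b0
  b4←b3: walk b3→b1 to b0
  b7←b0: walk · to b0
  b7←b1: walk b1 to b0
  b7←b5: walk b5→b4 to b0
  b8←b5: walk b5→b4 to b0
  b8←b6: walk b6→b3→b1 to b0
  DF(b0)=∅
  DF(b1)={b4,b7,b8}
  DF(b2)=∅
  DF(b3)={b4,b8}
  DF(b4)={b7,b8}
  DF(b5)={b7,b8}
  DF(b6)={b8}
  DF(b7)=∅
  DF(b8)=∅

φ for y: defs {b0,b4,b7}
  DF⁺ = {b7,b8}

Answer: ["b7", "b8"]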